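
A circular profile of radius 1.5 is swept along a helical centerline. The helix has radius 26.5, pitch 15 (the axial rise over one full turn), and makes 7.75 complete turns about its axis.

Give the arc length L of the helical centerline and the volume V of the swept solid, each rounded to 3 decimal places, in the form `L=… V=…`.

2πR = 2π·26.5 = 166.504411
per-turn = √(166.504411² + 15²) = √(27723.7188 + 225) = √27948.7188 = 167.178703
L = 7.75 × 167.178703 = 1295.634949
V = π·1.5² × L = 7.068583 × 1295.634949 = 9158.303783

L=1295.635 V=9158.304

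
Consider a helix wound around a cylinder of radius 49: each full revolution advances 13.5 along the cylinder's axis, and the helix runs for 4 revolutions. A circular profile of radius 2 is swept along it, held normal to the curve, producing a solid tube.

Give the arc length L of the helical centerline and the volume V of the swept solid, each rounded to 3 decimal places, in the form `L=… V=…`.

2πR = 2π·49 = 307.876080
per-turn = √(307.876080² + 13.5²) = √(94787.6807 + 182.25) = √94969.9307 = 308.171917
L = 4 × 308.171917 = 1232.687670
V = π·2² × L = 12.566371 × 1232.687670 = 15490.410107

L=1232.688 V=15490.410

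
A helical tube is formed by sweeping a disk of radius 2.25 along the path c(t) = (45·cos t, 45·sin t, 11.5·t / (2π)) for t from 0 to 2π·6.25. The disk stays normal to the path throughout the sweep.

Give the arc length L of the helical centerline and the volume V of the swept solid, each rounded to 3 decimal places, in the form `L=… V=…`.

L=1768.607 V=28128.478

2πR = 2π·45 = 282.743339
per-turn = √(282.743339² + 11.5²) = √(79943.7956 + 132.25) = √80076.0456 = 282.977112
L = 6.25 × 282.977112 = 1768.606947
V = π·2.25² × L = 15.904313 × 1768.606947 = 28128.478122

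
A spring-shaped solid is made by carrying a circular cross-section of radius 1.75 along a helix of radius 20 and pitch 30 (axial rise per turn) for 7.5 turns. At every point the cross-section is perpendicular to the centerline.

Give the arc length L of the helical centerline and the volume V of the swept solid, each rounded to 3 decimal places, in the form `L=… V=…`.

2πR = 2π·20 = 125.663706
per-turn = √(125.663706² + 30²) = √(15791.3670 + 900) = √16691.3670 = 129.195074
L = 7.5 × 129.195074 = 968.963052
V = π·1.75² × L = 9.621128 × 968.963052 = 9322.517067

L=968.963 V=9322.517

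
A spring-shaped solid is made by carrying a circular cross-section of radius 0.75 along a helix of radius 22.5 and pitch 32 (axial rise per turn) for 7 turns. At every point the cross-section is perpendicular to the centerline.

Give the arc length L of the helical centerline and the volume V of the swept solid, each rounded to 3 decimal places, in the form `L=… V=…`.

L=1014.637 V=1793.011

2πR = 2π·22.5 = 141.371669
per-turn = √(141.371669² + 32²) = √(19985.9489 + 1024) = √21009.9489 = 144.948090
L = 7 × 144.948090 = 1014.636633
V = π·0.75² × L = 1.767146 × 1014.636633 = 1793.010933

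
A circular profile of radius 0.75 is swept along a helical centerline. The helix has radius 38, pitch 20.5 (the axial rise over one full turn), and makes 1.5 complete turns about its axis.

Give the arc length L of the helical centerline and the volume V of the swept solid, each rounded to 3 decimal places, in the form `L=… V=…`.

2πR = 2π·38 = 238.761042
per-turn = √(238.761042² + 20.5²) = √(57006.8350 + 420.25) = √57427.0850 = 239.639490
L = 1.5 × 239.639490 = 359.459235
V = π·0.75² × L = 1.767146 × 359.459235 = 635.216901

L=359.459 V=635.217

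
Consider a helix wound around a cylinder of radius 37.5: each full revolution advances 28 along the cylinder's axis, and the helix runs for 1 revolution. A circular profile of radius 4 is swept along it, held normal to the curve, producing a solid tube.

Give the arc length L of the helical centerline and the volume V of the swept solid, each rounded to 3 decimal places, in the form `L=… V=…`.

2πR = 2π·37.5 = 235.619449
per-turn = √(235.619449² + 28²) = √(55516.5248 + 784) = √56300.5248 = 237.277316
L = 1 × 237.277316 = 237.277316
V = π·4² × L = 50.265482 × 237.277316 = 11926.858772

L=237.277 V=11926.859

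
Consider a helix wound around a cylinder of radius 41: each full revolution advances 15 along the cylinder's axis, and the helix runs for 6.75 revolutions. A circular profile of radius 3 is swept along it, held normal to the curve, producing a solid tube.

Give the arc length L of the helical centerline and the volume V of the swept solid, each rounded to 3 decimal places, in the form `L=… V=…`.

L=1741.817 V=49248.710

2πR = 2π·41 = 257.610598
per-turn = √(257.610598² + 15²) = √(66363.2200 + 225) = √66588.2200 = 258.046934
L = 6.75 × 258.046934 = 1741.816802
V = π·3² × L = 28.274334 × 1741.816802 = 49248.709835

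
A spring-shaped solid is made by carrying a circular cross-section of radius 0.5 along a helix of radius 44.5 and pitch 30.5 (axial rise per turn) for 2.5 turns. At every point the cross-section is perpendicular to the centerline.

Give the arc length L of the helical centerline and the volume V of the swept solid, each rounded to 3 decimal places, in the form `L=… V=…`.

2πR = 2π·44.5 = 279.601746
per-turn = √(279.601746² + 30.5²) = √(78177.1365 + 930.25) = √79107.3865 = 281.260354
L = 2.5 × 281.260354 = 703.150884
V = π·0.5² × L = 0.785398 × 703.150884 = 552.253413

L=703.151 V=552.253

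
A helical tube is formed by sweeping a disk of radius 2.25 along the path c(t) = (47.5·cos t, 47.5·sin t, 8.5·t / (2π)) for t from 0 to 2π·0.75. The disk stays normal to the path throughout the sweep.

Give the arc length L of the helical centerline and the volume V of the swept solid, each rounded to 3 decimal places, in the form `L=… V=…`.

L=223.929 V=3561.441

2πR = 2π·47.5 = 298.451302
per-turn = √(298.451302² + 8.5²) = √(89073.1797 + 72.25) = √89145.4297 = 298.572319
L = 0.75 × 298.572319 = 223.929239
V = π·2.25² × L = 15.904313 × 223.929239 = 3561.440669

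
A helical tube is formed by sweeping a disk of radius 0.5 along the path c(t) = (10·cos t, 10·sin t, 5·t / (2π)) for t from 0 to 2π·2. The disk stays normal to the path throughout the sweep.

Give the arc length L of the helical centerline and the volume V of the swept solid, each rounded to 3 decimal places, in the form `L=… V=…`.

L=126.061 V=99.008

2πR = 2π·10 = 62.831853
per-turn = √(62.831853² + 5²) = √(3947.8418 + 25) = √3972.8418 = 63.030483
L = 2 × 63.030483 = 126.060966
V = π·0.5² × L = 0.785398 × 126.060966 = 99.008051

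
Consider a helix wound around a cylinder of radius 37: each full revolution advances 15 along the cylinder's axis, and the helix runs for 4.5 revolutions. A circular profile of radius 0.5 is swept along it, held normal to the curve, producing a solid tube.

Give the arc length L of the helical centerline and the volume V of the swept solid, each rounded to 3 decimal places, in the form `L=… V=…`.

L=1048.326 V=823.353

2πR = 2π·37 = 232.477856
per-turn = √(232.477856² + 15²) = √(54045.9537 + 225) = √54270.9537 = 232.961271
L = 4.5 × 232.961271 = 1048.325719
V = π·0.5² × L = 0.785398 × 1048.325719 = 823.353094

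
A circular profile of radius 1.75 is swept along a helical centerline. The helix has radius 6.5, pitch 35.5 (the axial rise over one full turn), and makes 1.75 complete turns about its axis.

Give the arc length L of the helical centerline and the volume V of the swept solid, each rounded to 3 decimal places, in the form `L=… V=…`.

L=94.698 V=911.099

2πR = 2π·6.5 = 40.840704
per-turn = √(40.840704² + 35.5²) = √(1667.9631 + 1260.25) = √2928.2131 = 54.112967
L = 1.75 × 54.112967 = 94.697691
V = π·1.75² × L = 9.621128 × 94.697691 = 911.098563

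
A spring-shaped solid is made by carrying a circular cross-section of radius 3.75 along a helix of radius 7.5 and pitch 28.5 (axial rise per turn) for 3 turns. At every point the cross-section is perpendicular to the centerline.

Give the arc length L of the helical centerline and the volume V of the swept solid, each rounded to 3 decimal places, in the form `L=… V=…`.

L=165.216 V=7299.002

2πR = 2π·7.5 = 47.123890
per-turn = √(47.123890² + 28.5²) = √(2220.6610 + 812.25) = √3032.9110 = 55.071871
L = 3 × 55.071871 = 165.215613
V = π·3.75² × L = 44.178647 × 165.215613 = 7299.002212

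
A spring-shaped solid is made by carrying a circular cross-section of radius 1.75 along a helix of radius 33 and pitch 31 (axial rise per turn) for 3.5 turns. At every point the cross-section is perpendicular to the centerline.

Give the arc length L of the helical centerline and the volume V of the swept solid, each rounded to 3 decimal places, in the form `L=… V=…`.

L=733.774 V=7059.733

2πR = 2π·33 = 207.345115
per-turn = √(207.345115² + 31²) = √(42991.9968 + 961) = √43952.9968 = 209.649700
L = 3.5 × 209.649700 = 733.773951
V = π·1.75² × L = 9.621128 × 733.773951 = 7059.732735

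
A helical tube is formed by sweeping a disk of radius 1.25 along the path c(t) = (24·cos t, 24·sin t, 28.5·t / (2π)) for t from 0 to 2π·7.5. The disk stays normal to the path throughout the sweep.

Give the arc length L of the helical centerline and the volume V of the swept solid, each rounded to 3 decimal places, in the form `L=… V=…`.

2πR = 2π·24 = 150.796447
per-turn = √(150.796447² + 28.5²) = √(22739.5685 + 812.25) = √23551.8185 = 153.466018
L = 7.5 × 153.466018 = 1150.995132
V = π·1.25² × L = 4.908739 × 1150.995132 = 5649.934140

L=1150.995 V=5649.934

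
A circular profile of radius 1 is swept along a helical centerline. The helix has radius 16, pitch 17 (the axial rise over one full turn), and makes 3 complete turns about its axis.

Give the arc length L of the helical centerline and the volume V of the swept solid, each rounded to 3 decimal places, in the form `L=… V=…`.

L=305.875 V=960.933

2πR = 2π·16 = 100.530965
per-turn = √(100.530965² + 17²) = √(10106.4749 + 289) = √10395.4749 = 101.958202
L = 3 × 101.958202 = 305.874605
V = π·1² × L = 3.141593 × 305.874605 = 960.933413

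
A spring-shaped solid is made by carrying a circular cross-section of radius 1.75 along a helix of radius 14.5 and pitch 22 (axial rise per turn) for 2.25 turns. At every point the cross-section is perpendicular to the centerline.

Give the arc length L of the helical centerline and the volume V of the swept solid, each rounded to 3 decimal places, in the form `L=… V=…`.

2πR = 2π·14.5 = 91.106187
per-turn = √(91.106187² + 22²) = √(8300.3373 + 484) = √8784.3373 = 93.724796
L = 2.25 × 93.724796 = 210.880790
V = π·1.75² × L = 9.621128 × 210.880790 = 2028.910968

L=210.881 V=2028.911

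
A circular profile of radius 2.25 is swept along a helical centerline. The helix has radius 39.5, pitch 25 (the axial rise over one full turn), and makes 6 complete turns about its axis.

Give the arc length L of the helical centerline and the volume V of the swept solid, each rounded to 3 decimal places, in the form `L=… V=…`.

L=1496.651 V=23803.200

2πR = 2π·39.5 = 248.185820
per-turn = √(248.185820² + 25²) = √(61596.2011 + 625) = √62221.2011 = 249.441779
L = 6 × 249.441779 = 1496.650673
V = π·2.25² × L = 15.904313 × 1496.650673 = 23803.200476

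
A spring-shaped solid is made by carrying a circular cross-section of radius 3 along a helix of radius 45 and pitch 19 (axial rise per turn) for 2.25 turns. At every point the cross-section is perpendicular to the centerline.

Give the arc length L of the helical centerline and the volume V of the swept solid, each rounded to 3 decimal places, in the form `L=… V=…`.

L=637.607 V=18027.921

2πR = 2π·45 = 282.743339
per-turn = √(282.743339² + 19²) = √(79943.7956 + 361) = √80304.7956 = 283.381008
L = 2.25 × 283.381008 = 637.607268
V = π·3² × L = 28.274334 × 637.607268 = 18027.920776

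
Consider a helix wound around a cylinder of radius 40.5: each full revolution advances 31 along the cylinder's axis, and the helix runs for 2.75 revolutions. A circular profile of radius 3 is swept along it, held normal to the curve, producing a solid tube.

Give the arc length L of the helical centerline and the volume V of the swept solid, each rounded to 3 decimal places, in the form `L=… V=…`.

2πR = 2π·40.5 = 254.469005
per-turn = √(254.469005² + 31²) = √(64754.4745 + 961) = √65715.4745 = 256.350296
L = 2.75 × 256.350296 = 704.963315
V = π·3² × L = 28.274334 × 704.963315 = 19932.368148

L=704.963 V=19932.368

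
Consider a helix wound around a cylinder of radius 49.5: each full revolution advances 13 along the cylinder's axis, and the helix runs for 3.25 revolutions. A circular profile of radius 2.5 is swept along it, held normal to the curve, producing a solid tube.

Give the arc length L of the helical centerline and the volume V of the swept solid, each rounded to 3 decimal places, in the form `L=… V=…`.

L=1011.690 V=19864.487

2πR = 2π·49.5 = 311.017673
per-turn = √(311.017673² + 13²) = √(96731.9927 + 169) = √96900.9927 = 311.289243
L = 3.25 × 311.289243 = 1011.690039
V = π·2.5² × L = 19.634954 × 1011.690039 = 19864.487471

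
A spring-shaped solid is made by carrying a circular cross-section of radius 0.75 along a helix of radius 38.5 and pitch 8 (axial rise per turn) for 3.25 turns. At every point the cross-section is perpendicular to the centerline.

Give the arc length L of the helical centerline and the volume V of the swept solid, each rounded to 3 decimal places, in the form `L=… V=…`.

2πR = 2π·38.5 = 241.902634
per-turn = √(241.902634² + 8²) = √(58516.8845 + 64) = √58580.8845 = 242.034883
L = 3.25 × 242.034883 = 786.613369
V = π·0.75² × L = 1.767146 × 786.613369 = 1390.060565

L=786.613 V=1390.061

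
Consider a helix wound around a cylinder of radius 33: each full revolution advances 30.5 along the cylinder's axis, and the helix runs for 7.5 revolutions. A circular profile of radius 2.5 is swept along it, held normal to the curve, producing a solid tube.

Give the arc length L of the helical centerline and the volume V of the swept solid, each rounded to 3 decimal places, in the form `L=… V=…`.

L=1571.823 V=30862.665

2πR = 2π·33 = 207.345115
per-turn = √(207.345115² + 30.5²) = √(42991.9968 + 930.25) = √43922.2468 = 209.576351
L = 7.5 × 209.576351 = 1571.822630
V = π·2.5² × L = 19.634954 × 1571.822630 = 30862.665174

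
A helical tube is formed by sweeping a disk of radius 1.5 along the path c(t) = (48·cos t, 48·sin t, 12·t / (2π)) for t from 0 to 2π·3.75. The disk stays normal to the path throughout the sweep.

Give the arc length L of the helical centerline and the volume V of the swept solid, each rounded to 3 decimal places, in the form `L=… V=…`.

2πR = 2π·48 = 301.592895
per-turn = √(301.592895² + 12²) = √(90958.2742 + 144) = √91102.2742 = 301.831533
L = 3.75 × 301.831533 = 1131.868248
V = π·1.5² × L = 7.068583 × 1131.868248 = 8000.705187

L=1131.868 V=8000.705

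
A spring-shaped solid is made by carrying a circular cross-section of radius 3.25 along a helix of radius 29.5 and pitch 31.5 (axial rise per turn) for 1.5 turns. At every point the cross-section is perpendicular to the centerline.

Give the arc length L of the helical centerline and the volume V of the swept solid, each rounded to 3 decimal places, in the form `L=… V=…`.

2πR = 2π·29.5 = 185.353967
per-turn = √(185.353967² + 31.5²) = √(34356.0929 + 992.25) = √35348.3429 = 188.011550
L = 1.5 × 188.011550 = 282.017325
V = π·3.25² × L = 33.183072 × 282.017325 = 9358.201313

L=282.017 V=9358.201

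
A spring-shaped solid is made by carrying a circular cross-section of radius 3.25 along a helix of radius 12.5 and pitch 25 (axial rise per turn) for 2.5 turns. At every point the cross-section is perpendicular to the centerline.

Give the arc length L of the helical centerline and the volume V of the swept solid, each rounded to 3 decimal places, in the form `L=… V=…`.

2πR = 2π·12.5 = 78.539816
per-turn = √(78.539816² + 25²) = √(6168.5028 + 625) = √6793.5028 = 82.422708
L = 2.5 × 82.422708 = 206.056769
V = π·3.25² × L = 33.183072 × 206.056769 = 6837.596696

L=206.057 V=6837.597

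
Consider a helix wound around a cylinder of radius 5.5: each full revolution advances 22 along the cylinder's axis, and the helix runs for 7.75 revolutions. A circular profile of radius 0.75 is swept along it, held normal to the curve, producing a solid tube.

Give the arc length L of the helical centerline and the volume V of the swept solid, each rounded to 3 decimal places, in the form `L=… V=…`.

L=317.487 V=561.046

2πR = 2π·5.5 = 34.557519
per-turn = √(34.557519² + 22²) = √(1194.2221 + 484) = √1678.2221 = 40.966110
L = 7.75 × 40.966110 = 317.487349
V = π·0.75² × L = 1.767146 × 317.487349 = 561.046457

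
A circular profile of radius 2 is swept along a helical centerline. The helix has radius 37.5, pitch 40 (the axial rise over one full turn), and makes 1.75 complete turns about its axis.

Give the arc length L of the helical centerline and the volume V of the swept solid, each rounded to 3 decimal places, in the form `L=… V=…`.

2πR = 2π·37.5 = 235.619449
per-turn = √(235.619449² + 40²) = √(55516.5248 + 1600) = √57116.5248 = 238.990637
L = 1.75 × 238.990637 = 418.233615
V = π·2² × L = 12.566371 × 418.233615 = 5255.678615

L=418.234 V=5255.679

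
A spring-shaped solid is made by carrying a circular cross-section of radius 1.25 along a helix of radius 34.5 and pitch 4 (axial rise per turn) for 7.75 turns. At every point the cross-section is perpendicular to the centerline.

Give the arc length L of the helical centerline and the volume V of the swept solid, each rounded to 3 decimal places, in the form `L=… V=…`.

L=1680.253 V=8247.921

2πR = 2π·34.5 = 216.769893
per-turn = √(216.769893² + 4²) = √(46989.1866 + 16) = √47005.1866 = 216.806795
L = 7.75 × 216.806795 = 1680.252665
V = π·1.25² × L = 4.908739 × 1680.252665 = 8247.920981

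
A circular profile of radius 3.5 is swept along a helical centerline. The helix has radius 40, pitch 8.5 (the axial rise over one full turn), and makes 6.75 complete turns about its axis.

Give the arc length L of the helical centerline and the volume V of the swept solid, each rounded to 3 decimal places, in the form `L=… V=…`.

L=1697.430 V=65324.761

2πR = 2π·40 = 251.327412
per-turn = √(251.327412² + 8.5²) = √(63165.4682 + 72.25) = √63237.7182 = 251.471108
L = 6.75 × 251.471108 = 1697.429979
V = π·3.5² × L = 38.484510 × 1697.429979 = 65324.761016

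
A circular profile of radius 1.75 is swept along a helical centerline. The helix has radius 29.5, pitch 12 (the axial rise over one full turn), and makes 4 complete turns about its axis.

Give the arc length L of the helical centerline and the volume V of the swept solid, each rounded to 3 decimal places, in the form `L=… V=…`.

L=742.968 V=7148.190

2πR = 2π·29.5 = 185.353967
per-turn = √(185.353967² + 12²) = √(34356.0929 + 144) = √34500.0929 = 185.742006
L = 4 × 185.742006 = 742.968025
V = π·1.75² × L = 9.621128 × 742.968025 = 7148.190102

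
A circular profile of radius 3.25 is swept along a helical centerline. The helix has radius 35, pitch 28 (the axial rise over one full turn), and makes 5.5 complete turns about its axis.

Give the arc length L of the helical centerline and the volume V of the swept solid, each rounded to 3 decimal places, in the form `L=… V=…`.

L=1219.278 V=40459.380

2πR = 2π·35 = 219.911486
per-turn = √(219.911486² + 28²) = √(48361.0616 + 784) = √49145.0616 = 221.686855
L = 5.5 × 221.686855 = 1219.277701
V = π·3.25² × L = 33.183072 × 1219.277701 = 40459.380235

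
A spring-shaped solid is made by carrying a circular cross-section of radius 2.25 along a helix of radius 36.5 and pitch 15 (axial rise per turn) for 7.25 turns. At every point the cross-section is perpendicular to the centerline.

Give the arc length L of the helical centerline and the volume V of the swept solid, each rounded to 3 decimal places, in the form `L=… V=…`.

2πR = 2π·36.5 = 229.336264
per-turn = √(229.336264² + 15²) = √(52595.1219 + 225) = √52820.1219 = 229.826286
L = 7.25 × 229.826286 = 1666.240575
V = π·2.25² × L = 15.904313 × 1666.240575 = 26500.411325

L=1666.241 V=26500.411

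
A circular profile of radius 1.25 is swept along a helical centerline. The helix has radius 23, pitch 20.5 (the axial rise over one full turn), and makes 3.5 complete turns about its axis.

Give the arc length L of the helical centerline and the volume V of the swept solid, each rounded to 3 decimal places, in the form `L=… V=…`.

L=510.860 V=2507.679

2πR = 2π·23 = 144.513262
per-turn = √(144.513262² + 20.5²) = √(20884.0829 + 420.25) = √21304.3329 = 145.960039
L = 3.5 × 145.960039 = 510.860136
V = π·1.25² × L = 4.908739 × 510.860136 = 2507.678827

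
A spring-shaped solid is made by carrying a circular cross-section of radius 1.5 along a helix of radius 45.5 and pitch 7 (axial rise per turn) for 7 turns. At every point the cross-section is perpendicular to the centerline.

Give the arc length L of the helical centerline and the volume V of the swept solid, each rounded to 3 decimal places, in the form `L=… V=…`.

2πR = 2π·45.5 = 285.884931
per-turn = √(285.884931² + 7²) = √(81730.1940 + 49) = √81779.1940 = 285.970617
L = 7 × 285.970617 = 2001.794322
V = π·1.5² × L = 7.068583 × 2001.794322 = 14149.850257

L=2001.794 V=14149.850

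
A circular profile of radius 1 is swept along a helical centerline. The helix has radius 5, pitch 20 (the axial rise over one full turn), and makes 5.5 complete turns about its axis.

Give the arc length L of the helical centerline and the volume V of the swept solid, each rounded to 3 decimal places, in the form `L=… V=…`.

L=204.831 V=643.494

2πR = 2π·5 = 31.415927
per-turn = √(31.415927² + 20²) = √(986.9604 + 400) = √1386.9604 = 37.241918
L = 5.5 × 37.241918 = 204.830548
V = π·1² × L = 3.141593 × 204.830548 = 643.494144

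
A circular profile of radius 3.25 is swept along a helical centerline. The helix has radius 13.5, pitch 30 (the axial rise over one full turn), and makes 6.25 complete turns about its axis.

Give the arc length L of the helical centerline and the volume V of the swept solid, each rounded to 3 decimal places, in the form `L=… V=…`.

2πR = 2π·13.5 = 84.823002
per-turn = √(84.823002² + 30²) = √(7194.9416 + 900) = √8094.9416 = 89.971893
L = 6.25 × 89.971893 = 562.324334
V = π·3.25² × L = 33.183072 × 562.324334 = 18659.649088

L=562.324 V=18659.649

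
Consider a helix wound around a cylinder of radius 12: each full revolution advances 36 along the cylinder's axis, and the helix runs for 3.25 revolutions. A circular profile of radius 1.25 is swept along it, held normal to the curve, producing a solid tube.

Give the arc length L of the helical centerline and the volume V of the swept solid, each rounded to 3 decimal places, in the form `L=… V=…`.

L=271.543 V=1332.934

2πR = 2π·12 = 75.398224
per-turn = √(75.398224² + 36²) = √(5684.8921 + 1296) = √6980.8921 = 83.551733
L = 3.25 × 83.551733 = 271.543133
V = π·1.25² × L = 4.908739 × 271.543133 = 1332.934238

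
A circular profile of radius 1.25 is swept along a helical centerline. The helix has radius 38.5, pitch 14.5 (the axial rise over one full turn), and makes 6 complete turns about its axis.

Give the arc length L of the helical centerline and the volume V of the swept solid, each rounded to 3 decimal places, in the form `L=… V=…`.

L=1454.021 V=7137.409

2πR = 2π·38.5 = 241.902634
per-turn = √(241.902634² + 14.5²) = √(58516.8845 + 210.25) = √58727.1345 = 242.336820
L = 6 × 242.336820 = 1454.020922
V = π·1.25² × L = 4.908739 × 1454.020922 = 7137.408511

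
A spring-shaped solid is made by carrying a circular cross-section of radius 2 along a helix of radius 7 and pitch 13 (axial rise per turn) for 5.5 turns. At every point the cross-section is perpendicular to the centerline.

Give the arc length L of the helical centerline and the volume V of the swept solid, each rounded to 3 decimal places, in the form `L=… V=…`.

2πR = 2π·7 = 43.982297
per-turn = √(43.982297² + 13²) = √(1934.4425 + 169) = √2103.4425 = 45.863302
L = 5.5 × 45.863302 = 252.248161
V = π·2² × L = 12.566371 × 252.248161 = 3169.843872

L=252.248 V=3169.844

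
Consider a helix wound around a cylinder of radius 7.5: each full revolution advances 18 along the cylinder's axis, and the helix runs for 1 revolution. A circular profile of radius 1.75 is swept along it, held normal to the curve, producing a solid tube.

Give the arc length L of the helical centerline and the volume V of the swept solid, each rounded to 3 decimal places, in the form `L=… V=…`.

L=50.445 V=485.334

2πR = 2π·7.5 = 47.123890
per-turn = √(47.123890² + 18²) = √(2220.6610 + 324) = √2544.6610 = 50.444633
L = 1 × 50.444633 = 50.444633
V = π·1.75² × L = 9.621128 × 50.444633 = 485.334245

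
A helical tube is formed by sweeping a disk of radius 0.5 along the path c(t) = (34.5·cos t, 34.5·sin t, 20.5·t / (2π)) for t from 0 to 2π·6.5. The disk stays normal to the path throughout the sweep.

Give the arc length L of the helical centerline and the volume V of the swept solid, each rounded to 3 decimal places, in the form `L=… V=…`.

L=1415.291 V=1111.567

2πR = 2π·34.5 = 216.769893
per-turn = √(216.769893² + 20.5²) = √(46989.1866 + 420.25) = √47409.4366 = 217.737081
L = 6.5 × 217.737081 = 1415.291028
V = π·0.5² × L = 0.785398 × 1415.291028 = 1111.566974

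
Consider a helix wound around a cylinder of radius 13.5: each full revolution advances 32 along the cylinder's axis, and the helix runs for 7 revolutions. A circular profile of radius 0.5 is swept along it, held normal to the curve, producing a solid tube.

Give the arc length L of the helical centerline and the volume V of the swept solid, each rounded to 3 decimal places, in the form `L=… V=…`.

L=634.609 V=498.420

2πR = 2π·13.5 = 84.823002
per-turn = √(84.823002² + 32²) = √(7194.9416 + 1024) = √8218.9416 = 90.658379
L = 7 × 90.658379 = 634.608650
V = π·0.5² × L = 0.785398 × 634.608650 = 498.420468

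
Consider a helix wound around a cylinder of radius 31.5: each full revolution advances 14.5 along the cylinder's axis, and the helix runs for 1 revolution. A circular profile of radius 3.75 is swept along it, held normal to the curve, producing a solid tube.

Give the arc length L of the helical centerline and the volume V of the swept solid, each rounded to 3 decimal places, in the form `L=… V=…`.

2πR = 2π·31.5 = 197.920337
per-turn = √(197.920337² + 14.5²) = √(39172.4599 + 210.25) = √39382.7099 = 198.450774
L = 1 × 198.450774 = 198.450774
V = π·3.75² × L = 44.178647 × 198.450774 = 8767.286649

L=198.451 V=8767.287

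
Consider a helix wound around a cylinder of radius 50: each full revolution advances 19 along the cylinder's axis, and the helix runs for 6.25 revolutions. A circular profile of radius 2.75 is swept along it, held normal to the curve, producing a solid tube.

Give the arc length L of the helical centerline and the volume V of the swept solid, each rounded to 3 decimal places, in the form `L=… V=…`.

2πR = 2π·50 = 314.159265
per-turn = √(314.159265² + 19²) = √(98696.0440 + 361) = √99057.0440 = 314.733290
L = 6.25 × 314.733290 = 1967.083064
V = π·2.75² × L = 23.758294 × 1967.083064 = 46734.538634

L=1967.083 V=46734.539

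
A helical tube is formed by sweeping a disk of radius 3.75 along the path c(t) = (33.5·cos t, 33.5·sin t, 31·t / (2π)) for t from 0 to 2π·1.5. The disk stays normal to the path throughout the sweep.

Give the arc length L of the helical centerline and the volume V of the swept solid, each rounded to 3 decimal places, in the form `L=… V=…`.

L=319.136 V=14098.992

2πR = 2π·33.5 = 210.486708
per-turn = √(210.486708² + 31²) = √(44304.6542 + 961) = √45265.6542 = 212.757266
L = 1.5 × 212.757266 = 319.135899
V = π·3.75² × L = 44.178647 × 319.135899 = 14098.992116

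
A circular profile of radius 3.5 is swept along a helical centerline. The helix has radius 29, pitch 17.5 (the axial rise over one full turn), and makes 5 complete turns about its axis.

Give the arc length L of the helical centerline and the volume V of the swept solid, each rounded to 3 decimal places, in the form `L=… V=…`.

L=915.254 V=35223.104

2πR = 2π·29 = 182.212374
per-turn = √(182.212374² + 17.5²) = √(33201.3492 + 306.25) = √33507.5992 = 183.050810
L = 5 × 183.050810 = 915.254052
V = π·3.5² × L = 38.484510 × 915.254052 = 35223.103732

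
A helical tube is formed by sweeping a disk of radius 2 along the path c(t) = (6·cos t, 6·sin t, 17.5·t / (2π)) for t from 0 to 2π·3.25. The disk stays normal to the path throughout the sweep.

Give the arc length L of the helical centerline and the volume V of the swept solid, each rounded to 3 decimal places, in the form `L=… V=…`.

L=135.079 V=1697.457

2πR = 2π·6 = 37.699112
per-turn = √(37.699112² + 17.5²) = √(1421.2230 + 306.25) = √1727.4730 = 41.562880
L = 3.25 × 41.562880 = 135.079362
V = π·2² × L = 12.566371 × 135.079362 = 1697.457320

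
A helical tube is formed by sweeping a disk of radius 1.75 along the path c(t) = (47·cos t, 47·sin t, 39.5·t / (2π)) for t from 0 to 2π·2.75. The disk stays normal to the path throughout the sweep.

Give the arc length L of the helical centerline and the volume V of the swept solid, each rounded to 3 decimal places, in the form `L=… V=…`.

L=819.334 V=7882.919

2πR = 2π·47 = 295.309709
per-turn = √(295.309709² + 39.5²) = √(87207.8245 + 1560.25) = √88768.0745 = 297.939716
L = 2.75 × 297.939716 = 819.334220
V = π·1.75² × L = 9.621128 × 819.334220 = 7882.918993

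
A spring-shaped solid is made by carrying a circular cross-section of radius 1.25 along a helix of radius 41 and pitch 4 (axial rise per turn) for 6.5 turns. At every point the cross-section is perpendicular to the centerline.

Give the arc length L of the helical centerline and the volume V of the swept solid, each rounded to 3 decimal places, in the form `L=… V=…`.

2πR = 2π·41 = 257.610598
per-turn = √(257.610598² + 4²) = √(66363.2200 + 16) = √66379.2200 = 257.641650
L = 6.5 × 257.641650 = 1674.670727
V = π·1.25² × L = 4.908739 × 1674.670727 = 8220.520709

L=1674.671 V=8220.521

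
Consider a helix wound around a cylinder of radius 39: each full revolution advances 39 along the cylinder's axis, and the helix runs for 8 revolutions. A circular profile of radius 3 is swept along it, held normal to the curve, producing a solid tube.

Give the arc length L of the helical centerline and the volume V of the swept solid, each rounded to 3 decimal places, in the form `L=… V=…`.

L=1985.027 V=56125.308

2πR = 2π·39 = 245.044227
per-turn = √(245.044227² + 39²) = √(60046.6732 + 1521) = √61567.6732 = 248.128340
L = 8 × 248.128340 = 1985.026721
V = π·3² × L = 28.274334 × 1985.026721 = 56125.308276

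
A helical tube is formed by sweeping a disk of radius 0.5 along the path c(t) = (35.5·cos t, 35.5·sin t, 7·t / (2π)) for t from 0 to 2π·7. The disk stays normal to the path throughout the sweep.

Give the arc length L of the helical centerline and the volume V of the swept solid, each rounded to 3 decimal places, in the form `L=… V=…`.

2πR = 2π·35.5 = 223.053078
per-turn = √(223.053078² + 7²) = √(49752.6758 + 49) = √49801.6758 = 223.162891
L = 7 × 223.162891 = 1562.140235
V = π·0.5² × L = 0.785398 × 1562.140235 = 1226.902071

L=1562.140 V=1226.902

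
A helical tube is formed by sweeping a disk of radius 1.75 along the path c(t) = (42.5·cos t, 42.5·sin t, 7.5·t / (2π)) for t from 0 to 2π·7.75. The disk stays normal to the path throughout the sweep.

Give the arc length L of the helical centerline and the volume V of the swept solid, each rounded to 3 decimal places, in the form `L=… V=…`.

L=2070.340 V=19919.008

2πR = 2π·42.5 = 267.035376
per-turn = √(267.035376² + 7.5²) = √(71307.8918 + 56.25) = √71364.1418 = 267.140678
L = 7.75 × 267.140678 = 2070.340254
V = π·1.75² × L = 9.621128 × 2070.340254 = 19919.007554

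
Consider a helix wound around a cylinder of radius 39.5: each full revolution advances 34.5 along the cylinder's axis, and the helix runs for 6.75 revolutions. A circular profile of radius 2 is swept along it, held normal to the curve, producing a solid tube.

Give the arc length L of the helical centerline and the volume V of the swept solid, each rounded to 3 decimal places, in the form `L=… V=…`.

L=1691.363 V=21254.290

2πR = 2π·39.5 = 248.185820
per-turn = √(248.185820² + 34.5²) = √(61596.2011 + 1190.25) = √62786.4511 = 250.572247
L = 6.75 × 250.572247 = 1691.362669
V = π·2² × L = 12.566371 × 1691.362669 = 21254.290137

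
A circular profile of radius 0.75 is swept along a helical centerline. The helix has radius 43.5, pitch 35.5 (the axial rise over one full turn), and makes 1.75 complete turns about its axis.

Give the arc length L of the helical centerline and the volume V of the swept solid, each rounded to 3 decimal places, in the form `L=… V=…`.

L=482.325 V=852.339

2πR = 2π·43.5 = 273.318561
per-turn = √(273.318561² + 35.5²) = √(74703.0357 + 1260.25) = √75963.2857 = 275.614379
L = 1.75 × 275.614379 = 482.325163
V = π·0.75² × L = 1.767146 × 482.325163 = 852.338918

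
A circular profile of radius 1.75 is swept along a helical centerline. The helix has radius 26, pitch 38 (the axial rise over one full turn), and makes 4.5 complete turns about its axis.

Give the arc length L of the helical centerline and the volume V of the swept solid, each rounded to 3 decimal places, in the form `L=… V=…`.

2πR = 2π·26 = 163.362818
per-turn = √(163.362818² + 38²) = √(26687.4103 + 1444) = √28131.4103 = 167.724209
L = 4.5 × 167.724209 = 754.758941
V = π·1.75² × L = 9.621128 × 754.758941 = 7261.632002

L=754.759 V=7261.632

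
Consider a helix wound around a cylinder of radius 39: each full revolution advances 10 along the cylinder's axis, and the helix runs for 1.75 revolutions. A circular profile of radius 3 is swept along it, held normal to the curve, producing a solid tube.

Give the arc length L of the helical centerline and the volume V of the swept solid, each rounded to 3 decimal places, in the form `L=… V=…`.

2πR = 2π·39 = 245.044227
per-turn = √(245.044227² + 10²) = √(60046.6732 + 100) = √60146.6732 = 245.248187
L = 1.75 × 245.248187 = 429.184327
V = π·3² × L = 28.274334 × 429.184327 = 12134.900961

L=429.184 V=12134.901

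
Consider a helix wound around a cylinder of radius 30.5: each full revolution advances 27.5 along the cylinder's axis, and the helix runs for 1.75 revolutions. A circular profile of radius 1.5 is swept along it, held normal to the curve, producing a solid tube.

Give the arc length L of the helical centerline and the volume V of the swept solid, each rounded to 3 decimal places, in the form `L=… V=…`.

2πR = 2π·30.5 = 191.637152
per-turn = √(191.637152² + 27.5²) = √(36724.7980 + 756.25) = √37481.0480 = 193.600227
L = 1.75 × 193.600227 = 338.800398
V = π·1.5² × L = 7.068583 × 338.800398 = 2394.838890

L=338.800 V=2394.839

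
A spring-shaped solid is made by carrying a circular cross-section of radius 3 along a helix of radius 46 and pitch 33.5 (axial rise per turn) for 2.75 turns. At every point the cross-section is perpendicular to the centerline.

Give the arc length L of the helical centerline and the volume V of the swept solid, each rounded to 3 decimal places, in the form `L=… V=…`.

L=800.144 V=22623.540

2πR = 2π·46 = 289.026524
per-turn = √(289.026524² + 33.5²) = √(83536.3317 + 1122.25) = √84658.5817 = 290.961478
L = 2.75 × 290.961478 = 800.144064
V = π·3² × L = 28.274334 × 800.144064 = 22623.540430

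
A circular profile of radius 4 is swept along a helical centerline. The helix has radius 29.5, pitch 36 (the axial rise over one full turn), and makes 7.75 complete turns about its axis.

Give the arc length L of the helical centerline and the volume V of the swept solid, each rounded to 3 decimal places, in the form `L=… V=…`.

L=1463.337 V=73555.317

2πR = 2π·29.5 = 185.353967
per-turn = √(185.353967² + 36²) = √(34356.0929 + 1296) = √35652.0929 = 188.817618
L = 7.75 × 188.817618 = 1463.336541
V = π·4² × L = 50.265482 × 1463.336541 = 73555.317210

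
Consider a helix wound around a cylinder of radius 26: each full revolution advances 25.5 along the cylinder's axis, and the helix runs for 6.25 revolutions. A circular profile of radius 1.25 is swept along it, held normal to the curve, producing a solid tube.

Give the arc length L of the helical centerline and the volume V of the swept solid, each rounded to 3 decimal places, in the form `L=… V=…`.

2πR = 2π·26 = 163.362818
per-turn = √(163.362818² + 25.5²) = √(26687.4103 + 650.25) = √27337.6603 = 165.341042
L = 6.25 × 165.341042 = 1033.381515
V = π·1.25² × L = 4.908739 × 1033.381515 = 5072.599650

L=1033.382 V=5072.600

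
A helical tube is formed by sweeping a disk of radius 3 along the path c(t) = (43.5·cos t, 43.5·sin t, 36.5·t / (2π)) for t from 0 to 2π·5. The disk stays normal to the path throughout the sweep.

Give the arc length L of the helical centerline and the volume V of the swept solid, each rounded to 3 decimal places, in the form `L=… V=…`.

2πR = 2π·43.5 = 273.318561
per-turn = √(273.318561² + 36.5²) = √(74703.0357 + 1332.25) = √76035.2857 = 275.744965
L = 5 × 275.744965 = 1378.724825
V = π·3² × L = 28.274334 × 1378.724825 = 38982.526031

L=1378.725 V=38982.526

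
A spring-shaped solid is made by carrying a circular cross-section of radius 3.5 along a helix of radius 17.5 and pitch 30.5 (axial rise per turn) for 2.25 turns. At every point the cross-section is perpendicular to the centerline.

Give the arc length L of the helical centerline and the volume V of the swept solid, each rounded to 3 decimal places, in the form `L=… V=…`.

L=256.742 V=9880.583

2πR = 2π·17.5 = 109.955743
per-turn = √(109.955743² + 30.5²) = √(12090.2654 + 930.25) = √13020.5154 = 114.107473
L = 2.25 × 114.107473 = 256.741814
V = π·3.5² × L = 38.484510 × 256.741814 = 9880.582918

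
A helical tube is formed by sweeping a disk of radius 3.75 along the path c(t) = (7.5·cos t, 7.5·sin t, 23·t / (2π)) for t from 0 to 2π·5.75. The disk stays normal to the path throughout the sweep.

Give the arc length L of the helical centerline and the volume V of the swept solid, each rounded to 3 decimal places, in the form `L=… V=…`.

2πR = 2π·7.5 = 47.123890
per-turn = √(47.123890² + 23²) = √(2220.6610 + 529) = √2749.6610 = 52.437210
L = 5.75 × 52.437210 = 301.513957
V = π·3.75² × L = 44.178647 × 301.513957 = 13320.478595

L=301.514 V=13320.479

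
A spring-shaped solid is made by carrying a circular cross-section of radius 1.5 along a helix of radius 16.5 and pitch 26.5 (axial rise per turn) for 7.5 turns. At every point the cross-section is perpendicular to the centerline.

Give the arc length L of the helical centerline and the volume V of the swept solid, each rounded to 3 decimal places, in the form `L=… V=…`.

L=802.544 V=5672.848

2πR = 2π·16.5 = 103.672558
per-turn = √(103.672558² + 26.5²) = √(10747.9992 + 702.25) = √11450.2492 = 107.005837
L = 7.5 × 107.005837 = 802.543779
V = π·1.5² × L = 7.068583 × 802.543779 = 5672.847690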